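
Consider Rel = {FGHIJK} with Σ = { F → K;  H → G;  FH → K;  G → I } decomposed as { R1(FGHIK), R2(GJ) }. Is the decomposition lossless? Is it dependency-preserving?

lossy but dependency-preserving

Lossless test: (G)⁺ = {GI}, which is a superkey of neither fragment — lossy.
Dependency preservation: every FD's attributes lie within a single fragment, so each can be enforced locally — preserved.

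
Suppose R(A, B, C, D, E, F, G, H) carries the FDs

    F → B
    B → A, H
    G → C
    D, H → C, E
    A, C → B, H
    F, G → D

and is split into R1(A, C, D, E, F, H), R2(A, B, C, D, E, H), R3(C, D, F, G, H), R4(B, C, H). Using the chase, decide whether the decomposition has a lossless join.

Chase test. Columns are A, B, C, D, E, F, G, H; row i has aⱼ where attribute j ∈ Ri, else bᵢⱼ.
Initial tableau (one row per fragment):
  row 1: a1 b12 a3 a4 a5 a6 b17 a8
  row 2: a1 a2 a3 a4 a5 b26 b27 a8
  row 3: b31 b32 a3 a4 b35 a6 a7 a8
  row 4: b41 a2 a3 b44 b45 b46 b47 a8
Rows 1 and 3 agree on F; apply F→B and equate their B entries.
Rows 1 and 3 agree on B; apply B→A, H and equate their A, H entries.
Rows 2 and 4 agree on B; apply B→A, H and equate their A, H entries.
Rows 1 and 3 agree on D, H; apply D, H→C, E and equate their C, E entries.
Rows 1 and 2 agree on A, C; apply A, C→B, H and equate their B, H entries.
Row 3 is now all distinguished symbols — the join is lossless.

Yes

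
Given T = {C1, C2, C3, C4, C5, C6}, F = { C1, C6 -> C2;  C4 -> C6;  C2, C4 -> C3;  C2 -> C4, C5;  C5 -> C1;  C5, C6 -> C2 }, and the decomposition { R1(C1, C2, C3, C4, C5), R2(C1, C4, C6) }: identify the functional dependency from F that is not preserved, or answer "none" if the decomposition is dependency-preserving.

C1, C6 → C2: restricted closure across fragments reaches C2.
C4 → C6 lies within R2.
C2, C4 → C3 lies within R1.
C2 → C4, C5 lies within R1.
C5 → C1 lies within R1.
C5, C6 → C2: restricted closure across fragments reaches C2.
Every dependency is enforceable on the fragments, so the decomposition is dependency-preserving.

none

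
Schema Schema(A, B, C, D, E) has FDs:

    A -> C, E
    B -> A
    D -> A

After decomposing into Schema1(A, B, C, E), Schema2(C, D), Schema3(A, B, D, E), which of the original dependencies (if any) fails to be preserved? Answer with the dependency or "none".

none

A → C, E lies within Schema1.
B → A lies within Schema1.
D → A lies within Schema3.
Every dependency is enforceable on the fragments, so the decomposition is dependency-preserving.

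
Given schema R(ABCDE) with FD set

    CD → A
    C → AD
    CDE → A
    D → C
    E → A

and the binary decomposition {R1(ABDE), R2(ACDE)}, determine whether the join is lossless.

Yes

Common attributes: R1 ∩ R2 = {ADE}.
Closure of {ADE}: D → C applies, adding C. So (ADE)⁺ = {ACDE}.
This closure contains every attribute of R2, so R1 ∩ R2 → R2. The join is lossless.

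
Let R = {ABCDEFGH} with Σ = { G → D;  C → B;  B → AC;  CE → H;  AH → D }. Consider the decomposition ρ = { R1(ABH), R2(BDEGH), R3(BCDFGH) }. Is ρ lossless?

Chase test. Columns are ABCDEFGH; row i has aⱼ where attribute j ∈ Ri, else bᵢⱼ.
Initial tableau (one row per fragment):
  row 1: a1 a2 b13 b14 b15 b16 b17 a8
  row 2: b21 a2 b23 a4 a5 b26 a7 a8
  row 3: b31 a2 a3 a4 b35 a6 a7 a8
Rows 1 and 2 agree on B; apply B→AC and equate their AC entries.
Rows 1 and 3 agree on B; apply B→AC and equate their AC entries.
Rows 1 and 2 agree on AH; apply AH→D and equate their D entries.
No row becomes fully distinguished — the join is lossy.

No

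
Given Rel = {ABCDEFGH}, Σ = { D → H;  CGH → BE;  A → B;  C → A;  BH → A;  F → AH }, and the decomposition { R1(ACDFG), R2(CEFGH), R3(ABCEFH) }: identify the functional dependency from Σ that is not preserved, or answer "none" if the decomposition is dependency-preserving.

Check D → H: no single fragment contains all of {DH}, and the restricted closure of {D} across the fragments never reaches {H}.
CGH → BE is preserved.
A → B is preserved.
C → A is preserved.
BH → A is preserved.
F → AH is preserved.

D → H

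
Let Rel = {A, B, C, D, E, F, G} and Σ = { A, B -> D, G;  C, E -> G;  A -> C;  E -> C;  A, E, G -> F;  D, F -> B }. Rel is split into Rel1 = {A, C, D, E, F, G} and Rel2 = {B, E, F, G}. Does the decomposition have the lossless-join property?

No

Common attributes: Rel1 ∩ Rel2 = {E, F, G}.
Closure of {E, F, G}: E → C applies, adding C. So (E, F, G)⁺ = {C, E, F, G}.
The closure contains neither all of Rel1 = {A, C, D, E, F, G} nor all of Rel2 = {B, E, F, G}, so the common attributes are not a superkey of either fragment. The join is lossy.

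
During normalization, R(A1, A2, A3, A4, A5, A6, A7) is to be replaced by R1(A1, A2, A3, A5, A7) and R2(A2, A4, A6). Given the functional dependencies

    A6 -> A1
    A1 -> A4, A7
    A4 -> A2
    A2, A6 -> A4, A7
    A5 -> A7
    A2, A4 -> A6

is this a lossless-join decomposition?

No

Common attributes: R1 ∩ R2 = {A2}.
No dependency enlarges {A2}, so (A2)⁺ = {A2}.
The closure contains neither all of R1 = {A1, A2, A3, A5, A7} nor all of R2 = {A2, A4, A6}, so the common attributes are not a superkey of either fragment. The join is lossy.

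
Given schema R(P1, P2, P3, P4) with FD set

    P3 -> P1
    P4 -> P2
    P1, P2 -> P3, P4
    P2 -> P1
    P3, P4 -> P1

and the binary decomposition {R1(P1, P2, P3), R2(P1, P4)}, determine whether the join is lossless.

No

Common attributes: R1 ∩ R2 = {P1}.
No dependency enlarges {P1}, so (P1)⁺ = {P1}.
The closure contains neither all of R1 = {P1, P2, P3} nor all of R2 = {P1, P4}, so the common attributes are not a superkey of either fragment. The join is lossy.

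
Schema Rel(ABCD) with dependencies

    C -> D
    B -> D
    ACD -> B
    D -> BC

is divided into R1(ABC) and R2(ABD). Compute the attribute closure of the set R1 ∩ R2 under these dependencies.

ABCD

R1 ∩ R2 = {AB}.
B → D applies, adding D
D → BC applies, adding C
Closure: {ABCD}.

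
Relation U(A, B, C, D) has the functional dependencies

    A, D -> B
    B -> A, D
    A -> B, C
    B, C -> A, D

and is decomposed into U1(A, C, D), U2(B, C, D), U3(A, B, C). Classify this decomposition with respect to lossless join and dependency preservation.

lossless and dependency-preserving

Lossless test (chase): Rows 2 and 3 agree on B; apply B→A, D and equate their A, D entries. Rows 1 and 2 agree on A; apply A→B, C and equate their B, C entries. Row 1 is now all distinguished symbols — the join is lossless.
Dependency preservation: A, D → B; B → A, D; B, C → A, D are not contained in any single fragment, but the restricted closure of each left-hand side across the fragments still reaches the right-hand side; the remaining FDs each lie inside some fragment. All dependencies are preserved.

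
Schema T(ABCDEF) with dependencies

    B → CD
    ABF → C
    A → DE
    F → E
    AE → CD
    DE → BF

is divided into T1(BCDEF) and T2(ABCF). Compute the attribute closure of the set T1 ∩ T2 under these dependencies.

T1 ∩ T2 = {BCF}.
B → CD applies, adding D
F → E applies, adding E
Closure: {BCDEF}.

BCDEF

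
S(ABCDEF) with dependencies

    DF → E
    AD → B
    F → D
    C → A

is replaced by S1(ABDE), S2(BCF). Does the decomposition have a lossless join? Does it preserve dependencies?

lossy and not dependency-preserving

Lossless test: (B)⁺ = {B}, which is a superkey of neither fragment — lossy.
Dependency preservation: the restricted closure of {DF} across the fragments never reaches {E}, so DF → E cannot be enforced without a join — not preserved.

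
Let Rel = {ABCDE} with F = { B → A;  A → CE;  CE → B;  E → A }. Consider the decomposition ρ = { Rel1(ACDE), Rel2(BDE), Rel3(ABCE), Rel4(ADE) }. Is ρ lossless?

Chase test. Columns are ABCDE; row i has aⱼ where attribute j ∈ Reli, else bᵢⱼ.
Initial tableau (one row per fragment):
  row 1: a1 b12 a3 a4 a5
  row 2: b21 a2 b23 a4 a5
  row 3: a1 a2 a3 b34 a5
  row 4: a1 b42 b43 a4 a5
Rows 2 and 3 agree on B; apply B→A and equate their A entries.
Rows 1 and 2 agree on A; apply A→CE and equate their CE entries.
Rows 1 and 4 agree on A; apply A→CE and equate their CE entries.
Rows 1 and 2 agree on CE; apply CE→B and equate their B entries.
Rows 1 and 4 agree on CE; apply CE→B and equate their B entries.
Row 1 is now all distinguished symbols — the join is lossless.

Yes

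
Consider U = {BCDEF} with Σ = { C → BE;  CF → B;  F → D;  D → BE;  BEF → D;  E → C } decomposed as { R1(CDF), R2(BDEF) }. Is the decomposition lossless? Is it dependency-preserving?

Lossless test: (DF)⁺ = {BCDEF}, which contains all of one fragment — lossless.
Dependency preservation: the restricted closure of {C} across the fragments never reaches {BE}, so C → BE cannot be enforced without a join — not preserved.

lossless but not dependency-preserving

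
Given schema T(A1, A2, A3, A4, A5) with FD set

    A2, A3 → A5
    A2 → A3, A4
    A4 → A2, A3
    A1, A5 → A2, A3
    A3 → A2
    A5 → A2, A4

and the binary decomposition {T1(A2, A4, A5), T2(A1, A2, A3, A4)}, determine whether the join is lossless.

Yes

Common attributes: T1 ∩ T2 = {A2, A4}.
Closure of {A2, A4}: A2 → A3, A4 applies, adding A3; A2, A3 → A5 applies, adding A5. So (A2, A4)⁺ = {A2, A3, A4, A5}.
This closure contains every attribute of T1, so T1 ∩ T2 → T1. The join is lossless.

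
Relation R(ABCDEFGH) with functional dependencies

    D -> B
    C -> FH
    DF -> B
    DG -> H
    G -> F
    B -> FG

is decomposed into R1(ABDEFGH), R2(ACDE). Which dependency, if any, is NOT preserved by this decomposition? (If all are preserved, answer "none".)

Check C → FH: no single fragment contains all of {CFH}, and the restricted closure of {C} across the fragments never reaches {FH}.
D → B is preserved.
DF → B is preserved.
DG → H is preserved.
G → F is preserved.
B → FG is preserved.

C -> FH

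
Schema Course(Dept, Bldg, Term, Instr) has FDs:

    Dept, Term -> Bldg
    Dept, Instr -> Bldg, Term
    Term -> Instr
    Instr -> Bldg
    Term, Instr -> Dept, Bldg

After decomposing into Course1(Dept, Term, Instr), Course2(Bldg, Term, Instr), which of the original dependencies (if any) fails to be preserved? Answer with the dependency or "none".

none

Dept, Term → Bldg: restricted closure across fragments reaches Bldg.
Dept, Instr → Bldg, Term: restricted closure across fragments reaches Bldg, Term.
Term → Instr lies within Course1.
Instr → Bldg lies within Course2.
Term, Instr → Dept, Bldg: restricted closure across fragments reaches Dept, Bldg.
Every dependency is enforceable on the fragments, so the decomposition is dependency-preserving.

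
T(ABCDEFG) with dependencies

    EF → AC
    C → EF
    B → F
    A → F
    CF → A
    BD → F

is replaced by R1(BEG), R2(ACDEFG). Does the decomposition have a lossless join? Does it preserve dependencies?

Lossless test: (EG)⁺ = {EG}, which is a superkey of neither fragment — lossy.
Dependency preservation: the restricted closure of {B} across the fragments never reaches {F}, so B → F cannot be enforced without a join — not preserved.

lossy and not dependency-preserving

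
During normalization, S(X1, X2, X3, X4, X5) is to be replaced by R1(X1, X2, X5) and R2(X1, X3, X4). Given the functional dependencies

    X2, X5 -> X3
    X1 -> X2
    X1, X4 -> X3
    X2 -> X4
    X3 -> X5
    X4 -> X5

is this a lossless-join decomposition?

Yes

Common attributes: R1 ∩ R2 = {X1}.
Closure of {X1}: X1 → X2 applies, adding X2; X2 → X4 applies, adding X4; X4 → X5 applies, adding X5; X2, X5 → X3 applies, adding X3. So (X1)⁺ = {X1, X2, X3, X4, X5}.
This closure contains every attribute of R1, so R1 ∩ R2 → R1. The join is lossless.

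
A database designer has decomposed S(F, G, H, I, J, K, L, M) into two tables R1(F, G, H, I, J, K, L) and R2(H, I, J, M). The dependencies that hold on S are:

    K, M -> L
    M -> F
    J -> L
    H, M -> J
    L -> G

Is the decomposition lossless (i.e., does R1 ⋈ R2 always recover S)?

Common attributes: R1 ∩ R2 = {H, I, J}.
Closure of {H, I, J}: J → L applies, adding L; L → G applies, adding G. So (H, I, J)⁺ = {G, H, I, J, L}.
The closure contains neither all of R1 = {F, G, H, I, J, K, L} nor all of R2 = {H, I, J, M}, so the common attributes are not a superkey of either fragment. The join is lossy.

No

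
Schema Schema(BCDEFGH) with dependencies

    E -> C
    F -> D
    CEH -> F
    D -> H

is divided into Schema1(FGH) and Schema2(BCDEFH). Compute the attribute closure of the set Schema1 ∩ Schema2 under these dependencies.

Schema1 ∩ Schema2 = {FH}.
F → D applies, adding D
Closure: {DFH}.

DFH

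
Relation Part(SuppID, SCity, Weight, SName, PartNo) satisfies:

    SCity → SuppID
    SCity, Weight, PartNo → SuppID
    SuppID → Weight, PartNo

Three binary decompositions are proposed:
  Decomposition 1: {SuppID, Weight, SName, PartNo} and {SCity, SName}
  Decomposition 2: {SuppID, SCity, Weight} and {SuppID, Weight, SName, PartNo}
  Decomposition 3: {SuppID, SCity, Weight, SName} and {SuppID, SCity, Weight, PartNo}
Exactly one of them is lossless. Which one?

Decomposition 3

Decomposition 1: common = {SName}, closure = {SName} → lossy.
Decomposition 2: common = {SuppID, Weight}, closure = {SuppID, Weight, PartNo} → lossy.
Decomposition 3: common = {SuppID, SCity, Weight}, closure = {SuppID, SCity, Weight, PartNo} → lossless.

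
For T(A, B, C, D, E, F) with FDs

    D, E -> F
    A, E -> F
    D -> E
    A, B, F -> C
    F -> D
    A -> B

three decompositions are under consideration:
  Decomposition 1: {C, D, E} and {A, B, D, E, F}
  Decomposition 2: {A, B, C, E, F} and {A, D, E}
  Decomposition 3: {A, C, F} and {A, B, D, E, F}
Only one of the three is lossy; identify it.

Decomposition 1: common = {D, E}, closure = {D, E, F} → lossy.
Decomposition 2: common = {A, E}, closure = {A, B, C, D, E, F} → lossless.
Decomposition 3: common = {A, F}, closure = {A, B, C, D, E, F} → lossless.

Decomposition 1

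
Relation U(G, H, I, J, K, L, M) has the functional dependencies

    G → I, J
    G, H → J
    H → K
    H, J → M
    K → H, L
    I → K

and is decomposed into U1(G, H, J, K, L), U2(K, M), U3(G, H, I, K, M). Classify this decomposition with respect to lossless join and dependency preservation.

lossless but not dependency-preserving

Lossless test (chase): Rows 1 and 3 agree on G; apply G→I, J and equate their I, J entries. Rows 1 and 3 agree on H, J; apply H, J→M and equate their M entries. Rows 1 and 2 agree on K; apply K→H, L and equate their H, L entries. Rows 1 and 3 agree on K; apply K→H, L and equate their H, L entries. Row 1 is now all distinguished symbols — the join is lossless.
Dependency preservation: the restricted closure of {H, J} across the fragments never reaches {M}, so H, J → M cannot be enforced without a join — not preserved.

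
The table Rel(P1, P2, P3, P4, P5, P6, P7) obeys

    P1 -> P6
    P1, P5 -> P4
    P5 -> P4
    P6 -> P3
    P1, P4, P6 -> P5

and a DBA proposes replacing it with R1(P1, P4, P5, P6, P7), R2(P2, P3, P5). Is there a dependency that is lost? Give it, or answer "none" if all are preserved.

Check P6 → P3: no single fragment contains all of {P3, P6}, and the restricted closure of {P6} across the fragments never reaches {P3}.
P1 → P6 is preserved.
P1, P5 → P4 is preserved.
P5 → P4 is preserved.
P1, P4, P6 → P5 is preserved.

P6 -> P3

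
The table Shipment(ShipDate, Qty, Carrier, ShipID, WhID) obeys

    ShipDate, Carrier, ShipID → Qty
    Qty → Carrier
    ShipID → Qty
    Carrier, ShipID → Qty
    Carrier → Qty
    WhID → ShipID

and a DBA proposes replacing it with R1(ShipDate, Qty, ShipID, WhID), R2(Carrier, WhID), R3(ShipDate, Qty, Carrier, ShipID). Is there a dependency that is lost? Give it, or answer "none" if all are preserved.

ShipDate, Carrier, ShipID → Qty lies within R3.
Qty → Carrier lies within R3.
ShipID → Qty lies within R1.
Carrier, ShipID → Qty lies within R3.
Carrier → Qty lies within R3.
WhID → ShipID lies within R1.
Every dependency is enforceable on the fragments, so the decomposition is dependency-preserving.

none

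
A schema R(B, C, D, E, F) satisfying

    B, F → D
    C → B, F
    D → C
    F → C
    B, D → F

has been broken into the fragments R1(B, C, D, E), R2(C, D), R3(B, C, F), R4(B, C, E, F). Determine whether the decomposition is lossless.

Chase test. Columns are B, C, D, E, F; row i has aⱼ where attribute j ∈ Ri, else bᵢⱼ.
Initial tableau (one row per fragment):
  row 1: a1 a2 a3 a4 b15
  row 2: b21 a2 a3 b24 b25
  row 3: a1 a2 b33 b34 a5
  row 4: a1 a2 b43 a4 a5
Rows 3 and 4 agree on B, F; apply B, F→D and equate their D entries.
Rows 1 and 2 agree on C; apply C→B, F and equate their B, F entries.
Rows 1 and 3 agree on C; apply C→B, F and equate their B, F entries.
Rows 1 and 3 agree on B, F; apply B, F→D and equate their D entries.
Row 1 is now all distinguished symbols — the join is lossless.

Yes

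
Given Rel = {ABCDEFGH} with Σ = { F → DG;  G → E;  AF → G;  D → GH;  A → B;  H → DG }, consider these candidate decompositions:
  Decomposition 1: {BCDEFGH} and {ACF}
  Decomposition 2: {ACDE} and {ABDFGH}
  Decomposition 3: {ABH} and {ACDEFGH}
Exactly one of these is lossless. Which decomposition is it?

Decomposition 3

Decomposition 1: common = {CF}, closure = {CDEFGH} → lossy.
Decomposition 2: common = {AD}, closure = {ABDEGH} → lossy.
Decomposition 3: common = {AH}, closure = {ABDEGH} → lossless.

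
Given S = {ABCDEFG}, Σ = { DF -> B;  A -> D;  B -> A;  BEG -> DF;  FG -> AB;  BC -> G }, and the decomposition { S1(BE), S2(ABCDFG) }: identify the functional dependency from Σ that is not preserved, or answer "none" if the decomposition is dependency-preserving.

BEG -> DF

Check BEG → DF: no single fragment contains all of {BDEFG}, and the restricted closure of {BEG} across the fragments never reaches {DF}.
DF → B is preserved.
A → D is preserved.
B → A is preserved.
FG → AB is preserved.
BC → G is preserved.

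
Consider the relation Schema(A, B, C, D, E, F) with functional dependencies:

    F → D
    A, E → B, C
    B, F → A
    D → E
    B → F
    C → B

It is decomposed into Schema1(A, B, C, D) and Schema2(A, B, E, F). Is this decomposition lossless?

Common attributes: Schema1 ∩ Schema2 = {A, B}.
Closure of {A, B}: B → F applies, adding F; F → D applies, adding D; D → E applies, adding E; A, E → B, C applies, adding C. So (A, B)⁺ = {A, B, C, D, E, F}.
This closure contains every attribute of Schema1, so Schema1 ∩ Schema2 → Schema1. The join is lossless.

Yes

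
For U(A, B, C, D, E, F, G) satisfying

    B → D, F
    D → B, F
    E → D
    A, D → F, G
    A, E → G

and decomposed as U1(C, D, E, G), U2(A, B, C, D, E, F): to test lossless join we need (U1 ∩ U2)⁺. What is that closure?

B, C, D, E, F

U1 ∩ U2 = {C, D, E}.
D → B, F applies, adding B, F
Closure: {B, C, D, E, F}.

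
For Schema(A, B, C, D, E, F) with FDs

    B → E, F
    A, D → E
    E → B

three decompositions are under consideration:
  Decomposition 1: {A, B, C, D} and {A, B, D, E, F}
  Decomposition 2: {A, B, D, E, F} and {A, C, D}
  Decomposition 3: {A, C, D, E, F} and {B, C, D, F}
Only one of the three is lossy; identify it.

Decomposition 1: common = {A, B, D}, closure = {A, B, D, E, F} → lossless.
Decomposition 2: common = {A, D}, closure = {A, B, D, E, F} → lossless.
Decomposition 3: common = {C, D, F}, closure = {C, D, F} → lossy.

Decomposition 3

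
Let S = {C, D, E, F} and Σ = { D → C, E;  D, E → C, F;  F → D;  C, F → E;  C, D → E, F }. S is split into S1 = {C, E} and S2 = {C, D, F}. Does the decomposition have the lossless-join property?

No

Common attributes: S1 ∩ S2 = {C}.
No dependency enlarges {C}, so (C)⁺ = {C}.
The closure contains neither all of S1 = {C, E} nor all of S2 = {C, D, F}, so the common attributes are not a superkey of either fragment. The join is lossy.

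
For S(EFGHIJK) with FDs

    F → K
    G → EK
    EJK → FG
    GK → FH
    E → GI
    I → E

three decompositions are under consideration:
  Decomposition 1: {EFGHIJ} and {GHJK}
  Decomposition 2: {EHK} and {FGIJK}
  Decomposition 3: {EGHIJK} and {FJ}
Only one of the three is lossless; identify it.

Decomposition 1: common = {GHJ}, closure = {EFGHIJK} → lossless.
Decomposition 2: common = {K}, closure = {K} → lossy.
Decomposition 3: common = {J}, closure = {J} → lossy.

Decomposition 1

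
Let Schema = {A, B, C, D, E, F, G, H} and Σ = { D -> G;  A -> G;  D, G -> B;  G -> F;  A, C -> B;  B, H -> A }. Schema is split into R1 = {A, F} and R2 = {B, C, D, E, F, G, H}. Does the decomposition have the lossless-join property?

No

Common attributes: R1 ∩ R2 = {F}.
No dependency enlarges {F}, so (F)⁺ = {F}.
The closure contains neither all of R1 = {A, F} nor all of R2 = {B, C, D, E, F, G, H}, so the common attributes are not a superkey of either fragment. The join is lossy.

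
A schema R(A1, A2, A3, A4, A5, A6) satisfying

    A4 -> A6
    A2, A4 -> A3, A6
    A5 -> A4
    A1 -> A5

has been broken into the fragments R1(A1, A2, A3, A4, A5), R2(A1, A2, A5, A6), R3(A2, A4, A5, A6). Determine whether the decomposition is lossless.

Yes

Chase test. Columns are A1, A2, A3, A4, A5, A6; row i has aⱼ where attribute j ∈ Ri, else bᵢⱼ.
Initial tableau (one row per fragment):
  row 1: a1 a2 a3 a4 a5 b16
  row 2: a1 a2 b23 b24 a5 a6
  row 3: b31 a2 b33 a4 a5 a6
Rows 1 and 3 agree on A4; apply A4→A6 and equate their A6 entries.
Rows 1 and 3 agree on A2, A4; apply A2, A4→A3, A6 and equate their A3, A6 entries.
Rows 1 and 2 agree on A5; apply A5→A4 and equate their A4 entries.
Rows 1 and 2 agree on A2, A4; apply A2, A4→A3, A6 and equate their A3, A6 entries.
Row 1 is now all distinguished symbols — the join is lossless.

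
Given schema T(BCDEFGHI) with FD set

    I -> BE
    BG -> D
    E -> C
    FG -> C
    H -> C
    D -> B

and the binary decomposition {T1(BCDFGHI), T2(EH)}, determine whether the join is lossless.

Common attributes: T1 ∩ T2 = {H}.
Closure of {H}: H → C applies, adding C. So (H)⁺ = {CH}.
The closure contains neither all of T1 = {BCDFGHI} nor all of T2 = {EH}, so the common attributes are not a superkey of either fragment. The join is lossy.

No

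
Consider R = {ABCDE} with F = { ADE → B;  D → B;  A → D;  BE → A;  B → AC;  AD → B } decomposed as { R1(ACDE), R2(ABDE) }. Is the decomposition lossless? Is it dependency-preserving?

Lossless test: (ADE)⁺ = {ABCDE}, which contains all of one fragment — lossless.
Dependency preservation: B → AC is not contained in any single fragment, but the restricted closure of its left-hand side across the fragments still reaches the right-hand side; the remaining FDs each lie inside some fragment. All dependencies are preserved.

lossless and dependency-preserving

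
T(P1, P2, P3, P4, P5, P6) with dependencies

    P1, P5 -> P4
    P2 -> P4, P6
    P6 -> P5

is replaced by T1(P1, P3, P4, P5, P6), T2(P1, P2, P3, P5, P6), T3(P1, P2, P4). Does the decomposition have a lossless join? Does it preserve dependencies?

lossless and dependency-preserving

Lossless test (chase): Rows 1 and 2 agree on P1, P5; apply P1, P5→P4 and equate their P4 entries. Rows 2 and 3 agree on P2; apply P2→P4, P6 and equate their P4, P6 entries. Rows 1 and 3 agree on P6; apply P6→P5 and equate their P5 entries. Row 2 is now all distinguished symbols — the join is lossless.
Dependency preservation: P2 → P4, P6 is not contained in any single fragment, but the restricted closure of its left-hand side across the fragments still reaches the right-hand side; the remaining FDs each lie inside some fragment. All dependencies are preserved.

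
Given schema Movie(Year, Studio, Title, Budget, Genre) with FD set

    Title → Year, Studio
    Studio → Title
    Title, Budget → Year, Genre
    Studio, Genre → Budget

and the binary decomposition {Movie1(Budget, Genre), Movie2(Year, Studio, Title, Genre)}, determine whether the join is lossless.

No

Common attributes: Movie1 ∩ Movie2 = {Genre}.
No dependency enlarges {Genre}, so (Genre)⁺ = {Genre}.
The closure contains neither all of Movie1 = {Budget, Genre} nor all of Movie2 = {Year, Studio, Title, Genre}, so the common attributes are not a superkey of either fragment. The join is lossy.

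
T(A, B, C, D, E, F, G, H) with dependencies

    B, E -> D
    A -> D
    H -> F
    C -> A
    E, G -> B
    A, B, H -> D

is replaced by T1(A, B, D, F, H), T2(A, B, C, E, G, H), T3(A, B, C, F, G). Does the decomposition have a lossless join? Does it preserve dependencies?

Lossless test (chase): Rows 1 and 2 agree on A; apply A→D and equate their D entries. Rows 1 and 3 agree on A; apply A→D and equate their D entries. Rows 1 and 2 agree on H; apply H→F and equate their F entries. Row 2 is now all distinguished symbols — the join is lossless.
Dependency preservation: the restricted closure of {B, E} across the fragments never reaches {D}, so B, E → D cannot be enforced without a join — not preserved.

lossless but not dependency-preserving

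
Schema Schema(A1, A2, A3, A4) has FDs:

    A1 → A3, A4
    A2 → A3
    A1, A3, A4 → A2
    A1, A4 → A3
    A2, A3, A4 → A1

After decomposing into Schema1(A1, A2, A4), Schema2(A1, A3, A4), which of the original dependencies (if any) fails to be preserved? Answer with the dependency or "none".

Check A2 → A3: no single fragment contains all of {A2, A3}, and the restricted closure of {A2} across the fragments never reaches {A3}.
A1 → A3, A4 is preserved.
A1, A3, A4 → A2 is preserved.
A1, A4 → A3 is preserved.
A2, A3, A4 → A1 is preserved.

A2 → A3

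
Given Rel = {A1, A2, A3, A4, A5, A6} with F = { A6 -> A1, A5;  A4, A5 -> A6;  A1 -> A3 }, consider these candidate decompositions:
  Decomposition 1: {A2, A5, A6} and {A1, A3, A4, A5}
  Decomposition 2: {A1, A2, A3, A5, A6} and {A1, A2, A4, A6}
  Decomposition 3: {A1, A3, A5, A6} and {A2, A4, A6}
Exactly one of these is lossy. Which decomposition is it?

Decomposition 1

Decomposition 1: common = {A5}, closure = {A5} → lossy.
Decomposition 2: common = {A1, A2, A6}, closure = {A1, A2, A3, A5, A6} → lossless.
Decomposition 3: common = {A6}, closure = {A1, A3, A5, A6} → lossless.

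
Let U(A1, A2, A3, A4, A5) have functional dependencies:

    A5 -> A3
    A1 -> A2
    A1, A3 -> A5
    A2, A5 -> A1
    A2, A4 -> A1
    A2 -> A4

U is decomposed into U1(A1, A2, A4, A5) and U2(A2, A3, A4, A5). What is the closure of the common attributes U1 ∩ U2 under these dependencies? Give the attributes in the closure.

U1 ∩ U2 = {A2, A4, A5}.
A5 → A3 applies, adding A3
A2, A5 → A1 applies, adding A1
Closure: {A1, A2, A3, A4, A5}.

A1, A2, A3, A4, A5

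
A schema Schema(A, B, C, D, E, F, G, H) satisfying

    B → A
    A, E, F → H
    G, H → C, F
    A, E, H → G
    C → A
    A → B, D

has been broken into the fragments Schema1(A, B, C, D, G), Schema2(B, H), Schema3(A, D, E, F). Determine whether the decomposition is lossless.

No

Chase test. Columns are A, B, C, D, E, F, G, H; row i has aⱼ where attribute j ∈ Schemai, else bᵢⱼ.
Initial tableau (one row per fragment):
  row 1: a1 a2 a3 a4 b15 b16 a7 b18
  row 2: b21 a2 b23 b24 b25 b26 b27 a8
  row 3: a1 b32 b33 a4 a5 a6 b37 b38
Rows 1 and 2 agree on B; apply B→A and equate their A entries.
Rows 1 and 2 agree on A; apply A→B, D and equate their B, D entries.
Rows 1 and 3 agree on A; apply A→B, D and equate their B, D entries.
No row becomes fully distinguished — the join is lossy.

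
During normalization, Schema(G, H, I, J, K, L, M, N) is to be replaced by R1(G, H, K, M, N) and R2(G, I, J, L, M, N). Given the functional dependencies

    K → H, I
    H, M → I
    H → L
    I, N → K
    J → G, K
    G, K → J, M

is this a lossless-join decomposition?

Common attributes: R1 ∩ R2 = {G, M, N}.
No dependency enlarges {G, M, N}, so (G, M, N)⁺ = {G, M, N}.
The closure contains neither all of R1 = {G, H, K, M, N} nor all of R2 = {G, I, J, L, M, N}, so the common attributes are not a superkey of either fragment. The join is lossy.

No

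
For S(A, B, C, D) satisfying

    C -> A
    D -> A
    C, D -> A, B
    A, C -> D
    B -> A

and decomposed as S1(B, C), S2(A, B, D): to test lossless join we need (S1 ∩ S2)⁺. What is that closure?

A, B

S1 ∩ S2 = {B}.
B → A applies, adding A
Closure: {A, B}.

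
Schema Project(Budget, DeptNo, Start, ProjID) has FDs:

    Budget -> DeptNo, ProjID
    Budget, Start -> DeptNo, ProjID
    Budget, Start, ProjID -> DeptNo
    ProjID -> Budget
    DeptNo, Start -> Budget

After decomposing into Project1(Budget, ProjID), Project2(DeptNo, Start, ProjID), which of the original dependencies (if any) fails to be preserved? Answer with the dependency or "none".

none

Budget → DeptNo, ProjID: restricted closure across fragments reaches DeptNo, ProjID.
Budget, Start → DeptNo, ProjID: restricted closure across fragments reaches DeptNo, ProjID.
Budget, Start, ProjID → DeptNo: restricted closure across fragments reaches DeptNo.
ProjID → Budget lies within Project1.
DeptNo, Start → Budget: restricted closure across fragments reaches Budget.
Every dependency is enforceable on the fragments, so the decomposition is dependency-preserving.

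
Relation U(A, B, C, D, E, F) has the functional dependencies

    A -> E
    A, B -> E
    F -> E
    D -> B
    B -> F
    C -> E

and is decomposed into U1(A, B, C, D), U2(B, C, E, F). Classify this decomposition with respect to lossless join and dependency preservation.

lossless but not dependency-preserving

Lossless test: (B, C)⁺ = {B, C, E, F}, which contains all of one fragment — lossless.
Dependency preservation: the restricted closure of {A} across the fragments never reaches {E}, so A → E cannot be enforced without a join — not preserved.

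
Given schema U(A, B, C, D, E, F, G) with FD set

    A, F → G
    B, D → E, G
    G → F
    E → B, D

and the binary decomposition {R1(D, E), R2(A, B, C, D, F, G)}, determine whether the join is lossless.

Common attributes: R1 ∩ R2 = {D}.
No dependency enlarges {D}, so (D)⁺ = {D}.
The closure contains neither all of R1 = {D, E} nor all of R2 = {A, B, C, D, F, G}, so the common attributes are not a superkey of either fragment. The join is lossy.

No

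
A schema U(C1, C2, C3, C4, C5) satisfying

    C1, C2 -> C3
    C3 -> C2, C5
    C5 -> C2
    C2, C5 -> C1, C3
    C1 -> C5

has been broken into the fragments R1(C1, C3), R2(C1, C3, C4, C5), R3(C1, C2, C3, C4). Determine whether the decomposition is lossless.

Yes

Chase test. Columns are C1, C2, C3, C4, C5; row i has aⱼ where attribute j ∈ Ri, else bᵢⱼ.
Initial tableau (one row per fragment):
  row 1: a1 b12 a3 b14 b15
  row 2: a1 b22 a3 a4 a5
  row 3: a1 a2 a3 a4 b35
Rows 1 and 2 agree on C3; apply C3→C2, C5 and equate their C2, C5 entries.
Rows 1 and 3 agree on C3; apply C3→C2, C5 and equate their C2, C5 entries.
Row 2 is now all distinguished symbols — the join is lossless.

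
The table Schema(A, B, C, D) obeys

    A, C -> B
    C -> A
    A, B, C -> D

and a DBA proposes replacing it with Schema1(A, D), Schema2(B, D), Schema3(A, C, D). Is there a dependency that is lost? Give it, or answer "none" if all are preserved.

Check A, C → B: no single fragment contains all of {A, B, C}, and the restricted closure of {A, C} across the fragments never reaches {B}.
C → A is preserved.
A, B, C → D is preserved.

A, C -> B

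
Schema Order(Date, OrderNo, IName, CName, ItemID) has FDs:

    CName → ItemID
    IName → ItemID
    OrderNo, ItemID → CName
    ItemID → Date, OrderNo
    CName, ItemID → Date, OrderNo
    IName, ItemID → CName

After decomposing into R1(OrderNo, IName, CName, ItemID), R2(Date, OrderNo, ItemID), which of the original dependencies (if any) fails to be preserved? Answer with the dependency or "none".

CName → ItemID lies within R1.
IName → ItemID lies within R1.
OrderNo, ItemID → CName lies within R1.
ItemID → Date, OrderNo lies within R2.
CName, ItemID → Date, OrderNo: restricted closure across fragments reaches Date, OrderNo.
IName, ItemID → CName lies within R1.
Every dependency is enforceable on the fragments, so the decomposition is dependency-preserving.

none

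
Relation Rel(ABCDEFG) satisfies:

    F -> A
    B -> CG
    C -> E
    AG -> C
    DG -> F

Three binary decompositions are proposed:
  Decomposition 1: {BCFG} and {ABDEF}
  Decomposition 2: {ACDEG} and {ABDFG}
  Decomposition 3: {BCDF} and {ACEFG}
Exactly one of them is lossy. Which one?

Decomposition 3

Decomposition 1: common = {BF}, closure = {ABCEFG} → lossless.
Decomposition 2: common = {ADG}, closure = {ACDEFG} → lossless.
Decomposition 3: common = {CF}, closure = {ACEF} → lossy.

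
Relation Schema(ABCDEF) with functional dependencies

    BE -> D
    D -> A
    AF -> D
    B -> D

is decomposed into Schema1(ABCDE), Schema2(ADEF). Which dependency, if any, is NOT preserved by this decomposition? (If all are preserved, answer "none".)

none

BE → D lies within Schema1.
D → A lies within Schema1.
AF → D lies within Schema2.
B → D lies within Schema1.
Every dependency is enforceable on the fragments, so the decomposition is dependency-preserving.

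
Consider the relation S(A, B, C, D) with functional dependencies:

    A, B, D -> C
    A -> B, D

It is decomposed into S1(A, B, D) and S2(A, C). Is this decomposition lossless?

Common attributes: S1 ∩ S2 = {A}.
Closure of {A}: A → B, D applies, adding B, D; A, B, D → C applies, adding C. So (A)⁺ = {A, B, C, D}.
This closure contains every attribute of S1, so S1 ∩ S2 → S1. The join is lossless.

Yes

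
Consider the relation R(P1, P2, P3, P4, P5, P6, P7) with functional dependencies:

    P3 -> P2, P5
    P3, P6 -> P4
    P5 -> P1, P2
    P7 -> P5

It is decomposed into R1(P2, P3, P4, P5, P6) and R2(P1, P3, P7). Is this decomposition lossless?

Common attributes: R1 ∩ R2 = {P3}.
Closure of {P3}: P3 → P2, P5 applies, adding P2, P5; P5 → P1, P2 applies, adding P1. So (P3)⁺ = {P1, P2, P3, P5}.
The closure contains neither all of R1 = {P2, P3, P4, P5, P6} nor all of R2 = {P1, P3, P7}, so the common attributes are not a superkey of either fragment. The join is lossy.

No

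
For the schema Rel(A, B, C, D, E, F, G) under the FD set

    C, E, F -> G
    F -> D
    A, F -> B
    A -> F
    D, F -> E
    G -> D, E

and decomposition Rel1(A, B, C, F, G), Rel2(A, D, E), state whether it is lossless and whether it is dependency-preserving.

lossless but not dependency-preserving

Lossless test: (A)⁺ = {A, B, D, E, F}, which contains all of one fragment — lossless.
Dependency preservation: the restricted closure of {F} across the fragments never reaches {D}, so F → D cannot be enforced without a join — not preserved.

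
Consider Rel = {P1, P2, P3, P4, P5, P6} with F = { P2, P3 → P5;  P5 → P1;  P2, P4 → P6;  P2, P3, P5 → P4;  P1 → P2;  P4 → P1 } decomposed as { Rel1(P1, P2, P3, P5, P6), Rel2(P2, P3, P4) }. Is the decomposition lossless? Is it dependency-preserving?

lossless but not dependency-preserving

Lossless test: (P2, P3)⁺ = {P1, P2, P3, P4, P5, P6}, which contains all of one fragment — lossless.
Dependency preservation: the restricted closure of {P2, P4} across the fragments never reaches {P6}, so P2, P4 → P6 cannot be enforced without a join — not preserved.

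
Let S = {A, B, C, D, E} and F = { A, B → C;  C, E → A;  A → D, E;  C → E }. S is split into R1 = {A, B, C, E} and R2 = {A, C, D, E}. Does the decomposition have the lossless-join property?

Common attributes: R1 ∩ R2 = {A, C, E}.
Closure of {A, C, E}: A → D, E applies, adding D. So (A, C, E)⁺ = {A, C, D, E}.
This closure contains every attribute of R2, so R1 ∩ R2 → R2. The join is lossless.

Yes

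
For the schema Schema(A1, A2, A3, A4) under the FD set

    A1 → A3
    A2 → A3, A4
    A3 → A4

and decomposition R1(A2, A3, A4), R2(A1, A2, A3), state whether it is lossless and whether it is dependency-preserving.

lossless and dependency-preserving

Lossless test: (A2, A3)⁺ = {A2, A3, A4}, which contains all of one fragment — lossless.
Dependency preservation: every FD's attributes lie within a single fragment, so each can be enforced locally — preserved.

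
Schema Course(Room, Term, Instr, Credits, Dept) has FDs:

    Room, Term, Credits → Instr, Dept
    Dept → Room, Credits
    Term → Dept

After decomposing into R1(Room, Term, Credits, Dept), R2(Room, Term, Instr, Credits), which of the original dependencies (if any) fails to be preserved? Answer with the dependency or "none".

none

Room, Term, Credits → Instr, Dept: restricted closure across fragments reaches Instr, Dept.
Dept → Room, Credits lies within R1.
Term → Dept lies within R1.
Every dependency is enforceable on the fragments, so the decomposition is dependency-preserving.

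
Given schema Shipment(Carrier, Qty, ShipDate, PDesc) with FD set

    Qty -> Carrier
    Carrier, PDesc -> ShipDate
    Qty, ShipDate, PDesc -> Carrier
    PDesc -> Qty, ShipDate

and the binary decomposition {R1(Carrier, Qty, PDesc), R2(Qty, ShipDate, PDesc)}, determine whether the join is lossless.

Common attributes: R1 ∩ R2 = {Qty, PDesc}.
Closure of {Qty, PDesc}: Qty → Carrier applies, adding Carrier; Carrier, PDesc → ShipDate applies, adding ShipDate. So (Qty, PDesc)⁺ = {Carrier, Qty, ShipDate, PDesc}.
This closure contains every attribute of R1, so R1 ∩ R2 → R1. The join is lossless.

Yes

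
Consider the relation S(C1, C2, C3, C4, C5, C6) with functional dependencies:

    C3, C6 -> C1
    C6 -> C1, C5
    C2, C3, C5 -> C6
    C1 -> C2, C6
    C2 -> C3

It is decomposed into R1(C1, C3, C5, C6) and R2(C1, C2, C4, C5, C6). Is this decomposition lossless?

Yes

Common attributes: R1 ∩ R2 = {C1, C5, C6}.
Closure of {C1, C5, C6}: C1 → C2, C6 applies, adding C2; C2 → C3 applies, adding C3. So (C1, C5, C6)⁺ = {C1, C2, C3, C5, C6}.
This closure contains every attribute of R1, so R1 ∩ R2 → R1. The join is lossless.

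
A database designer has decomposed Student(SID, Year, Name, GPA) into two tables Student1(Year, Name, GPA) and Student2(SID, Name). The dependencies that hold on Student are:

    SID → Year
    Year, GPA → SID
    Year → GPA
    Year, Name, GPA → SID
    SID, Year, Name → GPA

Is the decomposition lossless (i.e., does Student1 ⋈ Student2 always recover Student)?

Common attributes: Student1 ∩ Student2 = {Name}.
No dependency enlarges {Name}, so (Name)⁺ = {Name}.
The closure contains neither all of Student1 = {Year, Name, GPA} nor all of Student2 = {SID, Name}, so the common attributes are not a superkey of either fragment. The join is lossy.

No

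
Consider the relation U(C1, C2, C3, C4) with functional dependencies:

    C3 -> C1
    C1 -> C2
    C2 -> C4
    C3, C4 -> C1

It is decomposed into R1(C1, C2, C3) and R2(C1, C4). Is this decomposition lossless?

Yes

Common attributes: R1 ∩ R2 = {C1}.
Closure of {C1}: C1 → C2 applies, adding C2; C2 → C4 applies, adding C4. So (C1)⁺ = {C1, C2, C4}.
This closure contains every attribute of R2, so R1 ∩ R2 → R2. The join is lossless.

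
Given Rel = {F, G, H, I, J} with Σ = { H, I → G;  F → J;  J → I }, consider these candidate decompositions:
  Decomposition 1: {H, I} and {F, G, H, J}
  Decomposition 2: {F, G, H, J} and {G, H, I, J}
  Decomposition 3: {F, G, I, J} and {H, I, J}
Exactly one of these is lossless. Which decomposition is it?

Decomposition 2

Decomposition 1: common = {H}, closure = {H} → lossy.
Decomposition 2: common = {G, H, J}, closure = {G, H, I, J} → lossless.
Decomposition 3: common = {I, J}, closure = {I, J} → lossy.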